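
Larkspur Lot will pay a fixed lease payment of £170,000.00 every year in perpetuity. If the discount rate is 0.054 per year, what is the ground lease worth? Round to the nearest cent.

£3148148.15

Level perpetuity: PV = C / r = £170,000.00 / 0.054 = £3,148,148.15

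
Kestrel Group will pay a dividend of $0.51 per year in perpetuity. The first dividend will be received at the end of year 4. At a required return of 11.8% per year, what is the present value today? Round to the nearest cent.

$3.09

Value at end of year 3: C / r = $0.51 / 0.118 = $4.3220
Discount to today: PV = $4.3220 / (1 + 0.118)^3 = $4.3220 / 1.397415 = $3.09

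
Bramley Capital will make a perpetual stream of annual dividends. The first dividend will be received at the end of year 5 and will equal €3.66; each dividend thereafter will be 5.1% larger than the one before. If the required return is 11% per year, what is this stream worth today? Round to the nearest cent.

Value at end of year 4: C₁ / (r − g) = €3.66 / (0.11 − 0.051) = €62.0339
Discount to today: PV = €62.0339 / (1 + 0.11)^4 = €62.0339 / 1.518070 = €40.86

€40.86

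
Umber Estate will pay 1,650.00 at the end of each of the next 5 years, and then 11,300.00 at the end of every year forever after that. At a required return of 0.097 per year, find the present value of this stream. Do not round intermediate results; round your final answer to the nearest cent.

79631.66

PV of 5-year annuity: 1,650.00 × [1 − (1+0.097)^−5] / 0.097 = 6303.03144
Perpetuity value at year 5: 11,300.00 / 0.097 = 116494.84536
PV of perpetuity: 116494.84536 / (1+0.097)^5 = 73328.63003
Total PV = 6303.03144 + 73328.63003 = 79631.66148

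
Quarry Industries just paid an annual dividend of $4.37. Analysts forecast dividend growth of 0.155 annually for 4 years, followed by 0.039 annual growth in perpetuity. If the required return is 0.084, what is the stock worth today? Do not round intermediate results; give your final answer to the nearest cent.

$150.58

D_1 = 5.04735
D_2 = 5.82969
D_3 = 6.73329
D_4 = 7.77695
Terminal value at year 4: TV = D_4×(1+g_2)/(r−g_2) = 8.08025/0.045 = 179.56116
P_0 = D_1/(1+r)^1 + D_2/(1+r)^2 + D_3/(1+r)^3 + D_4/(1+r)^4 + TV/(1+r)^4
    = 4.65623 + 4.96120 + 5.28615 + 5.63238 + 130.04549 = 150.58145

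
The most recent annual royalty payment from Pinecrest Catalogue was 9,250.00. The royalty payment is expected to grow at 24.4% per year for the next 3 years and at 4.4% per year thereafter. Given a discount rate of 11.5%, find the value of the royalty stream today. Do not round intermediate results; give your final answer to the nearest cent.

D_1 = 11507.00000
D_2 = 14314.70800
D_3 = 17807.49675
Terminal value at year 3: TV = D_3×(1+g_2)/(r−g_2) = 18591.02661/0.071 = 261845.44520
P_0 = D_1/(1+r)^1 + D_2/(1+r)^2 + D_3/(1+r)^3 + TV/(1+r)^3
    = 10320.17937 + 11514.17322 + 12846.30626 + 188894.98225 = 223575.64110

223575.64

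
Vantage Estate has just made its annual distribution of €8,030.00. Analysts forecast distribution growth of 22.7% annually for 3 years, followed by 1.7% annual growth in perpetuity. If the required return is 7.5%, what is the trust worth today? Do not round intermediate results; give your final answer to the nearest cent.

€240938.42

D_1 = 9852.81000
D_2 = 12089.39787
D_3 = 14833.69119
Terminal value at year 3: TV = D_3×(1+g_2)/(r−g_2) = 15085.86394/0.058 = 260101.10236
P_0 = D_1/(1+r)^1 + D_2/(1+r)^2 + D_3/(1+r)^3 + TV/(1+r)^3
    = 9165.40465 + 10461.35024 + 11940.53651 + 209371.13148 = 240938.42288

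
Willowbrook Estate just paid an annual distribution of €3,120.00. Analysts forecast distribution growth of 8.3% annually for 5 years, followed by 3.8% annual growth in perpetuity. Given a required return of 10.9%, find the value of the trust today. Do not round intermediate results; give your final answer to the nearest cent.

€55047.98

D_1 = 3378.96000
D_2 = 3659.41368
D_3 = 3963.14502
D_4 = 4292.08605
D_5 = 4648.32919
Terminal value at year 5: TV = D_5×(1+g_2)/(r−g_2) = 4824.96570/0.071 = 67957.26343
P_0 = D_1/(1+r)^1 + D_2/(1+r)^2 + D_3/(1+r)^3 + D_4/(1+r)^4 + D_5/(1+r)^5 + TV/(1+r)^5
    = 3046.85302 + 2975.42094 + 2905.66355 + 2837.54159 + 2771.01672 + 40511.48389 = 55047.97971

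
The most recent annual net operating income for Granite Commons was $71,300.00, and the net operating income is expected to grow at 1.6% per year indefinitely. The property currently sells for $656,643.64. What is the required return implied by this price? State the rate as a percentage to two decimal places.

D₁ = $71,300.00 × 1.016 = $72,440.8000
P = D₁/(r − g) ⇒ r = D₁/P + g = $72,440.8000/$656,643.64 + 0.016 = 0.110320 + 0.016 = 0.126320

12.63%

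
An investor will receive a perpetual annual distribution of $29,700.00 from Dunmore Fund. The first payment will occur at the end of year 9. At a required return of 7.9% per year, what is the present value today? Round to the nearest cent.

$204624.58

Value at end of year 8: C / r = $29,700.00 / 0.079 = $375,949.3671
Discount to today: PV = $375,949.3671 / (1 + 0.079)^8 = $375,949.3671 / 1.837264 = $204,624.58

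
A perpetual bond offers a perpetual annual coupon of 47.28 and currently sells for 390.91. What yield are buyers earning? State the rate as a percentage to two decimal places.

12.09%

P = C/r ⇒ r = C/P = 47.28/390.91 = 0.120949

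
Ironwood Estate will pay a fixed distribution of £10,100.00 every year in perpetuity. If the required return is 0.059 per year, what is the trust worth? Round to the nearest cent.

£171186.44

Level perpetuity: PV = C / r = £10,100.00 / 0.059 = £171,186.44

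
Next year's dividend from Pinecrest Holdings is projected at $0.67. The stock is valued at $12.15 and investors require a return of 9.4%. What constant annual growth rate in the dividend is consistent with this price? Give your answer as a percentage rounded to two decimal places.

3.89%

P = D₁/(r−g) ⇒ g = r − D₁/P = 0.094 − $0.67/$12.15 = 0.038856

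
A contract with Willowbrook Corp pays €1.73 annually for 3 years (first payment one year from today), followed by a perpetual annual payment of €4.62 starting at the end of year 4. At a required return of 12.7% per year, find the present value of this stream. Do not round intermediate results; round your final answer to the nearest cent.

PV of 3-year annuity: €1.73 × [1 − (1+0.127)^−3] / 0.127 = 4.10569
Perpetuity value at year 3: €4.62 / 0.127 = 36.37795
PV of perpetuity: 36.37795 / (1+0.127)^3 = 25.41362
Total PV = 4.10569 + 25.41362 = 29.51931

€29.52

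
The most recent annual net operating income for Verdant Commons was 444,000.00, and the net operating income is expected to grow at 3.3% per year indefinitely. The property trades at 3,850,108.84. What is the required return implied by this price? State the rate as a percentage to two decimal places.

D₁ = 444,000.00 × 1.033 = 458,652.0000
P = D₁/(r − g) ⇒ r = D₁/P + g = 458,652.0000/3,850,108.84 + 0.033 = 0.119127 + 0.033 = 0.152127

15.21%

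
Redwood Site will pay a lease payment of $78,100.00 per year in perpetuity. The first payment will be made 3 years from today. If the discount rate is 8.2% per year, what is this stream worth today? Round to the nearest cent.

$813547.02

Value at end of year 2: C / r = $78,100.00 / 0.082 = $952,439.0244
Discount to today: PV = $952,439.0244 / (1 + 0.082)^2 = $952,439.0244 / 1.170724 = $813,547.02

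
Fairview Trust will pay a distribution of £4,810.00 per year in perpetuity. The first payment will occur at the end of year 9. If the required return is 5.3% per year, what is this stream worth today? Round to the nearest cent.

Value at end of year 8: C / r = £4,810.00 / 0.053 = £90,754.7170
Discount to today: PV = £90,754.7170 / (1 + 0.053)^8 = £90,754.7170 / 1.511565 = £60,040.21

£60040.21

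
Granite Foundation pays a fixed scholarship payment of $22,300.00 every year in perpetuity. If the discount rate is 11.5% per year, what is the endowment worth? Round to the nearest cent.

Level perpetuity: PV = C / r = $22,300.00 / 0.115 = $193,913.04

$193913.04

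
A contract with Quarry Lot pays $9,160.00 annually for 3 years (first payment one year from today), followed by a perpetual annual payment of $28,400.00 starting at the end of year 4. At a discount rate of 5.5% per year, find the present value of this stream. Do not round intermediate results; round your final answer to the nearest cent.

PV of 3-year annuity: $9,160.00 × [1 − (1+0.055)^−3] / 0.055 = 24713.06975
Perpetuity value at year 3: $28,400.00 / 0.055 = 516363.63636
PV of perpetuity: 516363.63636 / (1+0.055)^3 = 439742.32841
Total PV = 24713.06975 + 439742.32841 = 464455.39816

$464455.40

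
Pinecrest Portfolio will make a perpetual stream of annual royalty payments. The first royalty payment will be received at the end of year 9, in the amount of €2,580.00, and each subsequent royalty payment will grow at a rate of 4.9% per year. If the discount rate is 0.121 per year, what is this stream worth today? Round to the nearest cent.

Value at end of year 8: C₁ / (r − g) = €2,580.00 / (0.121 − 0.049) = €35,833.3333
Discount to today: PV = €35,833.3333 / (1 + 0.121)^8 = €35,833.3333 / 2.493704 = €14,369.52

€14369.52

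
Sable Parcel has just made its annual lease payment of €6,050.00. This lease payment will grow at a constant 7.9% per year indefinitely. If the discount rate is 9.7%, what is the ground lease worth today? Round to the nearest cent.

€362663.89

D₁ = D₀ × (1 + g) = €6,050.00 × 1.079 = €6,527.9500
Growing perpetuity: P = D₁ / (r − g) = €6,527.9500 / (0.097 − 0.079) = €362,663.89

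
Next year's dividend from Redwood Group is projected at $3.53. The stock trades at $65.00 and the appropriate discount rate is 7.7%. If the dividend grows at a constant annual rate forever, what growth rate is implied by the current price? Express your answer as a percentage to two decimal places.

2.27%

P = D₁/(r−g) ⇒ g = r − D₁/P = 0.077 − $3.53/$65.00 = 0.022692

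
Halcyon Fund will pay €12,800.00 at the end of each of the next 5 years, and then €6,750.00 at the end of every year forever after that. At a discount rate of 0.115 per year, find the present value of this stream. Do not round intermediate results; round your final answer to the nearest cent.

PV of 5-year annuity: €12,800.00 × [1 − (1+0.115)^−5] / 0.115 = 46718.43644
Perpetuity value at year 5: €6,750.00 / 0.115 = 58695.65217
PV of perpetuity: 58695.65217 / (1+0.115)^5 = 34058.97671
Total PV = 46718.43644 + 34058.97671 = 80777.41315

€80777.41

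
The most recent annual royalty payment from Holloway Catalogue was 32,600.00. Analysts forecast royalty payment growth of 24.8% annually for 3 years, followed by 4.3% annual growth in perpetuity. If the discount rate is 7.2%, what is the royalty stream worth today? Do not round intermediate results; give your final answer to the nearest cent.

1983536.75

D_1 = 40684.80000
D_2 = 50774.63040
D_3 = 63366.73874
Terminal value at year 3: TV = D_3×(1+g_2)/(r−g_2) = 66091.50850/0.029 = 2279017.53465
P_0 = D_1/(1+r)^1 + D_2/(1+r)^2 + D_3/(1+r)^3 + TV/(1+r)^3
    = 37952.23881 + 44183.20339 + 51437.16215 + 1849964.14219 = 1983536.74653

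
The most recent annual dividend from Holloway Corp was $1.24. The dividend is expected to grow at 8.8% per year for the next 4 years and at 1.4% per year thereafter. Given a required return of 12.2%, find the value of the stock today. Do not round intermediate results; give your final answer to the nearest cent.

$14.89

D_1 = 1.34912
D_2 = 1.46784
D_3 = 1.59701
D_4 = 1.73755
Terminal value at year 4: TV = D_4×(1+g_2)/(r−g_2) = 1.76188/0.108 = 16.31366
P_0 = D_1/(1+r)^1 + D_2/(1+r)^2 + D_3/(1+r)^3 + D_4/(1+r)^4 + TV/(1+r)^4
    = 1.20242 + 1.16599 + 1.13065 + 1.09639 + 10.29390 = 14.88936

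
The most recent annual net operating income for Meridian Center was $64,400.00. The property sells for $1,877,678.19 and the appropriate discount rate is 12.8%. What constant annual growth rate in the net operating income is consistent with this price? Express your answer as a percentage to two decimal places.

P = D₀(1+g)/(r−g) ⇒ P(r−g) = D₀(1+g) ⇒ g(P+D₀) = P·r − D₀
g = (P·r − D₀)/(P + D₀) = ($1,877,678.19×0.128 − $64,400.00) / ($1,877,678.19 + $64,400.00) = 0.090595

9.06%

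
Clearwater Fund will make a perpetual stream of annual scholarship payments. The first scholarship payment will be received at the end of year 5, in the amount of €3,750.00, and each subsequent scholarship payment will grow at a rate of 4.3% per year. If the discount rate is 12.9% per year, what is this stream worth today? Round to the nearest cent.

Value at end of year 4: C₁ / (r − g) = €3,750.00 / (0.129 − 0.043) = €43,604.6512
Discount to today: PV = €43,604.6512 / (1 + 0.129)^4 = €43,604.6512 / 1.624710 = €26,838.43

€26838.43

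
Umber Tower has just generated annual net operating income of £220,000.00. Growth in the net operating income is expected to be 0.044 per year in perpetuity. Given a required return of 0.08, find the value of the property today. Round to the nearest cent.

D₁ = D₀ × (1 + g) = £220,000.00 × 1.044 = £229,680.0000
Growing perpetuity: P = D₁ / (r − g) = £229,680.0000 / (0.08 − 0.044) = £6,380,000.00

£6380000.00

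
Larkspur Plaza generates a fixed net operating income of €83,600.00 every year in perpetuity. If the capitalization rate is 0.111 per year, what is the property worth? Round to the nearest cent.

Level perpetuity: PV = C / r = €83,600.00 / 0.111 = €753,153.15

€753153.15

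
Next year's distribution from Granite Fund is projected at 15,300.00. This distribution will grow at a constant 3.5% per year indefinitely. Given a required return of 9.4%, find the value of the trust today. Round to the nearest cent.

Growing perpetuity: P = D₁ / (r − g) = 15,300.0000 / (0.094 − 0.035) = 259,322.03

259322.03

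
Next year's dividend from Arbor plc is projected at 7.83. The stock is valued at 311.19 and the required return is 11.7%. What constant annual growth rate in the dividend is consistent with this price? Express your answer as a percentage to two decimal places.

P = D₁/(r−g) ⇒ g = r − D₁/P = 0.117 − 7.83/311.19 = 0.091839

9.18%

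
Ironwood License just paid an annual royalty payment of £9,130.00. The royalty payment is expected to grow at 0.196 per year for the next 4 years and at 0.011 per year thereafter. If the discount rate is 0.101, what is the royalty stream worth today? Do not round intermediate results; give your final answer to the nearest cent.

£187916.18

D_1 = 10919.48000
D_2 = 13059.69808
D_3 = 15619.39890
D_4 = 18680.80109
Terminal value at year 4: TV = D_4×(1+g_2)/(r−g_2) = 18886.28990/0.09 = 209847.66556
P_0 = D_1/(1+r)^1 + D_2/(1+r)^2 + D_3/(1+r)^3 + D_4/(1+r)^4 + TV/(1+r)^4
    = 9917.78383 + 10773.54175 + 11703.13890 + 12712.94653 + 142808.76598 = 187916.17699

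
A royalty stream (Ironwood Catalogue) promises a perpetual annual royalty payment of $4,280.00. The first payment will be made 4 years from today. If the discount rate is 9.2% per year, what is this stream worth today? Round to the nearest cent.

Value at end of year 3: C / r = $4,280.00 / 0.092 = $46,521.7391
Discount to today: PV = $46,521.7391 / (1 + 0.092)^3 = $46,521.7391 / 1.302171 = $35,726.30

$35726.30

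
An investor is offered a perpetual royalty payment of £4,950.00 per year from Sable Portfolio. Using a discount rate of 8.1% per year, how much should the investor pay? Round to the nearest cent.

£61111.11

Level perpetuity: PV = C / r = £4,950.00 / 0.081 = £61,111.11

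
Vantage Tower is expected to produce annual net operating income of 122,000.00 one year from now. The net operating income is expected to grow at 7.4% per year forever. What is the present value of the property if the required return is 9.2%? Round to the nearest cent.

Growing perpetuity: P = D₁ / (r − g) = 122,000.0000 / (0.092 − 0.074) = 6,777,777.78

6777777.78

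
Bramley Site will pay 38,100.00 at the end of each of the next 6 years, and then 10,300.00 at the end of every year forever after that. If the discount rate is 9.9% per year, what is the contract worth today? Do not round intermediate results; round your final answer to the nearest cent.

225472.29

PV of 6-year annuity: 38,100.00 × [1 − (1+0.099)^−6] / 0.099 = 166422.84000
Perpetuity value at year 6: 10,300.00 / 0.099 = 104040.40404
PV of perpetuity: 104040.40404 / (1+0.099)^6 = 59049.45254
Total PV = 166422.84000 + 59049.45254 = 225472.29254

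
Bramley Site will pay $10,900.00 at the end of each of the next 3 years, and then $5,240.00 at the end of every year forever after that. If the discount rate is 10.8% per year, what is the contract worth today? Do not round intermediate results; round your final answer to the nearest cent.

$62398.20

PV of 3-year annuity: $10,900.00 × [1 − (1+0.108)^−3] / 0.108 = 26729.41874
Perpetuity value at year 3: $5,240.00 / 0.108 = 48518.51852
PV of perpetuity: 48518.51852 / (1+0.108)^3 = 35668.77960
Total PV = 26729.41874 + 35668.77960 = 62398.19834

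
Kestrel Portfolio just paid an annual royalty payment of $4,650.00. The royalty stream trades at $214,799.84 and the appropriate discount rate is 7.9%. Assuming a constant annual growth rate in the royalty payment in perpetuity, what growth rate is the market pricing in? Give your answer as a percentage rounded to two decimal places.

P = D₀(1+g)/(r−g) ⇒ P(r−g) = D₀(1+g) ⇒ g(P+D₀) = P·r − D₀
g = (P·r − D₀)/(P + D₀) = ($214,799.84×0.079 − $4,650.00) / ($214,799.84 + $4,650.00) = 0.056137

5.61%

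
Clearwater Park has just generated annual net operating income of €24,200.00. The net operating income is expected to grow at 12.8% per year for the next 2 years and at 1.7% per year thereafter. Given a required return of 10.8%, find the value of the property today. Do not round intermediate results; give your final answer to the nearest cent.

€330025.14

D_1 = 27297.60000
D_2 = 30791.69280
Terminal value at year 2: TV = D_2×(1+g_2)/(r−g_2) = 31315.15158/0.091 = 344122.54481
P_0 = D_1/(1+r)^1 + D_2/(1+r)^2 + TV/(1+r)^2
    = 24636.82310 + 25081.53110 + 280306.78167 = 330025.13587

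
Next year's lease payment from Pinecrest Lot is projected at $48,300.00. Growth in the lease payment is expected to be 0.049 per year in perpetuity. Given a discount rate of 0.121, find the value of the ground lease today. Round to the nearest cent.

$670833.33

Growing perpetuity: P = D₁ / (r − g) = $48,300.0000 / (0.121 − 0.049) = $670,833.33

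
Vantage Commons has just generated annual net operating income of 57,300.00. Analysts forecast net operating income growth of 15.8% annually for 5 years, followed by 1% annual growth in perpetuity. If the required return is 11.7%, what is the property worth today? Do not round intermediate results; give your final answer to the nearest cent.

D_1 = 66353.40000
D_2 = 76837.23720
D_3 = 88977.52068
D_4 = 103035.96894
D_5 = 119315.65204
Terminal value at year 5: TV = D_5×(1+g_2)/(r−g_2) = 120508.80856/0.107 = 1126250.54727
P_0 = D_1/(1+r)^1 + D_2/(1+r)^2 + D_3/(1+r)^3 + D_4/(1+r)^4 + D_5/(1+r)^5 + TV/(1+r)^5
    = 59403.22292 + 61583.64560 + 63844.10171 + 66187.52890 + 68616.97266 + 647692.91953 = 967328.39132

967328.39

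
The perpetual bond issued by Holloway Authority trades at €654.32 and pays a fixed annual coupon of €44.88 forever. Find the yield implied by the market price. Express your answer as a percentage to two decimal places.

P = C/r ⇒ r = C/P = €44.88/€654.32 = 0.068590

6.86%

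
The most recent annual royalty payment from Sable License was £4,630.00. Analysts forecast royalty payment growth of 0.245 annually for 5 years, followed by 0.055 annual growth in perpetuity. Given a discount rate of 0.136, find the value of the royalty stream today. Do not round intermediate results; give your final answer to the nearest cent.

D_1 = 5764.35000
D_2 = 7176.61575
D_3 = 8934.88661
D_4 = 11123.93383
D_5 = 13849.29762
Terminal value at year 5: TV = D_5×(1+g_2)/(r−g_2) = 14611.00898/0.081 = 180382.82697
P_0 = D_1/(1+r)^1 + D_2/(1+r)^2 + D_3/(1+r)^3 + D_4/(1+r)^4 + D_5/(1+r)^5 + TV/(1+r)^5
    = 5074.25176 + 5561.12979 + 6094.72411 + 6679.51718 + 7320.42156 + 95346.23140 = 126076.27580

£126076.28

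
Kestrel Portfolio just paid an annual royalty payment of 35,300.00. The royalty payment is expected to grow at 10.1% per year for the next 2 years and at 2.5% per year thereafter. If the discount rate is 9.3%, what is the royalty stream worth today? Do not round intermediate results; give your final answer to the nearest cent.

611290.24

D_1 = 38865.30000
D_2 = 42790.69530
Terminal value at year 2: TV = D_2×(1+g_2)/(r−g_2) = 43860.46268/0.068 = 645006.80415
P_0 = D_1/(1+r)^1 + D_2/(1+r)^2 + TV/(1+r)^2
    = 35558.37145 + 35818.63401 + 539913.23322 = 611290.23868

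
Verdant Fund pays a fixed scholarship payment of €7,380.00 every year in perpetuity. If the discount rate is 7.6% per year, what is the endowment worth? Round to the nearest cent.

Level perpetuity: PV = C / r = €7,380.00 / 0.076 = €97,105.26

€97105.26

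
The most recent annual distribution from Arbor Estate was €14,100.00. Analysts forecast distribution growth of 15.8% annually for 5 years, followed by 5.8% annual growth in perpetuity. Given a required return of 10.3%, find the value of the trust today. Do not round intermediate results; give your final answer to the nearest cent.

D_1 = 16327.80000
D_2 = 18907.59240
D_3 = 21894.99200
D_4 = 25354.40074
D_5 = 29360.39605
Terminal value at year 5: TV = D_5×(1+g_2)/(r−g_2) = 31063.29902/0.045 = 690295.53383
P_0 = D_1/(1+r)^1 + D_2/(1+r)^2 + D_3/(1+r)^3 + D_4/(1+r)^4 + D_5/(1+r)^5 + TV/(1+r)^5
    = 14803.08250 + 15541.22352 + 16316.17120 + 17129.76088 + 17983.91940 + 422821.92716 = 504596.08465

€504596.08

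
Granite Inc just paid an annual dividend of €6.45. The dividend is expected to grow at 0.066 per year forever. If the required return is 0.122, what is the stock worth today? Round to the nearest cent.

D₁ = D₀ × (1 + g) = €6.45 × 1.066 = €6.8757
Growing perpetuity: P = D₁ / (r − g) = €6.8757 / (0.122 − 0.066) = €122.78

€122.78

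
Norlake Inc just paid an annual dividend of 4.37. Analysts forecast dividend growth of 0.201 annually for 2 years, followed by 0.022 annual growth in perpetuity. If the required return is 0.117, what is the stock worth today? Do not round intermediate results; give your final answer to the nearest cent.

64.10

D_1 = 5.24837
D_2 = 6.30329
Terminal value at year 2: TV = D_2×(1+g_2)/(r−g_2) = 6.44196/0.095 = 67.81016
P_0 = D_1/(1+r)^1 + D_2/(1+r)^2 + TV/(1+r)^2
    = 4.69863 + 5.05197 + 54.34860 = 64.09921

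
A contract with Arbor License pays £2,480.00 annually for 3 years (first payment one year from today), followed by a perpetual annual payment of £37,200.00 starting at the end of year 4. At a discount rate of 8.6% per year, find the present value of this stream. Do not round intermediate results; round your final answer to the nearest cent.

£344041.26

PV of 3-year annuity: £2,480.00 × [1 − (1+0.086)^−3] / 0.086 = 6322.63428
Perpetuity value at year 3: £37,200.00 / 0.086 = 432558.13953
PV of perpetuity: 432558.13953 / (1+0.086)^3 = 337718.62537
Total PV = 6322.63428 + 337718.62537 = 344041.25965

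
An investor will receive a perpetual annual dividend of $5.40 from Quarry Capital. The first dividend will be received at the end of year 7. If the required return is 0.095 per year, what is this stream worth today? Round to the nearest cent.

$32.98

Value at end of year 6: C / r = $5.40 / 0.095 = $56.8421
Discount to today: PV = $56.8421 / (1 + 0.095)^6 = $56.8421 / 1.723791 = $32.98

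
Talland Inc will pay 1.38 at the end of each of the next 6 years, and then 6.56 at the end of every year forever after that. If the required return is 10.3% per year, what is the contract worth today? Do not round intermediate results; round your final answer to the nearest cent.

PV of 6-year annuity: 1.38 × [1 − (1+0.103)^−6] / 0.103 = 5.95779
Perpetuity value at year 6: 6.56 / 0.103 = 63.68932
PV of perpetuity: 63.68932 / (1+0.103)^6 = 35.36825
Total PV = 5.95779 + 35.36825 = 41.32603

41.33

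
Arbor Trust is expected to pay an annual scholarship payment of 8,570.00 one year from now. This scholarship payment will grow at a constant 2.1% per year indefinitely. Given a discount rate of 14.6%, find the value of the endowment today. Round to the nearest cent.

Growing perpetuity: P = D₁ / (r − g) = 8,570.0000 / (0.146 − 0.021) = 68,560.00

68560.00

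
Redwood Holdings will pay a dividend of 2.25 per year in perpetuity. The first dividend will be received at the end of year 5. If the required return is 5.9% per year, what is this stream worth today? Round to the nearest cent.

30.32

Value at end of year 4: C / r = 2.25 / 0.059 = 38.1356
Discount to today: PV = 38.1356 / (1 + 0.059)^4 = 38.1356 / 1.257720 = 30.32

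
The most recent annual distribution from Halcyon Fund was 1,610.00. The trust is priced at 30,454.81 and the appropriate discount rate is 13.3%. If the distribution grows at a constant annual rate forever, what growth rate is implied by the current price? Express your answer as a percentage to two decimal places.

P = D₀(1+g)/(r−g) ⇒ P(r−g) = D₀(1+g) ⇒ g(P+D₀) = P·r − D₀
g = (P·r − D₀)/(P + D₀) = (30,454.81×0.133 − 1,610.00) / (30,454.81 + 1,610.00) = 0.076111

7.61%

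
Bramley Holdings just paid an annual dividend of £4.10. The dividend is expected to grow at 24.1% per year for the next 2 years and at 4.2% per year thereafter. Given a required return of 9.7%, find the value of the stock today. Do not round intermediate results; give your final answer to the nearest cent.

£109.29

D_1 = 5.08810
D_2 = 6.31433
Terminal value at year 2: TV = D_2×(1+g_2)/(r−g_2) = 6.57953/0.055 = 119.62789
P_0 = D_1/(1+r)^1 + D_2/(1+r)^2 + TV/(1+r)^2
    = 4.63820 + 5.24704 + 99.40751 = 109.29274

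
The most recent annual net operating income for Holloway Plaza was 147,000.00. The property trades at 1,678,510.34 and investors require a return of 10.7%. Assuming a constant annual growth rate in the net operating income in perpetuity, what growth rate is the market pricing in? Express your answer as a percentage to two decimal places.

P = D₀(1+g)/(r−g) ⇒ P(r−g) = D₀(1+g) ⇒ g(P+D₀) = P·r − D₀
g = (P·r − D₀)/(P + D₀) = (1,678,510.34×0.107 − 147,000.00) / (1,678,510.34 + 147,000.00) = 0.017858

1.79%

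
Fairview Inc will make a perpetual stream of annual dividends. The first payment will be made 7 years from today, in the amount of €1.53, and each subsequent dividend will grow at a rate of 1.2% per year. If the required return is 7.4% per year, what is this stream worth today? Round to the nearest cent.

€16.08

Value at end of year 6: C₁ / (r − g) = €1.53 / (0.074 − 0.012) = €24.6774
Discount to today: PV = €24.6774 / (1 + 0.074)^6 = €24.6774 / 1.534708 = €16.08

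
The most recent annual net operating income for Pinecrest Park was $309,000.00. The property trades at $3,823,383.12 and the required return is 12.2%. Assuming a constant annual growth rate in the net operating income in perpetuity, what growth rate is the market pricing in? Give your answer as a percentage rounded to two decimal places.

P = D₀(1+g)/(r−g) ⇒ P(r−g) = D₀(1+g) ⇒ g(P+D₀) = P·r − D₀
g = (P·r − D₀)/(P + D₀) = ($3,823,383.12×0.122 − $309,000.00) / ($3,823,383.12 + $309,000.00) = 0.038102

3.81%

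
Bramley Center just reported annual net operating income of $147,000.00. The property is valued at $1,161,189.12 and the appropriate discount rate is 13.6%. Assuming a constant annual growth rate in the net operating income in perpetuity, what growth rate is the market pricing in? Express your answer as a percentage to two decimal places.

P = D₀(1+g)/(r−g) ⇒ P(r−g) = D₀(1+g) ⇒ g(P+D₀) = P·r − D₀
g = (P·r − D₀)/(P + D₀) = ($1,161,189.12×0.136 − $147,000.00) / ($1,161,189.12 + $147,000.00) = 0.008349

0.83%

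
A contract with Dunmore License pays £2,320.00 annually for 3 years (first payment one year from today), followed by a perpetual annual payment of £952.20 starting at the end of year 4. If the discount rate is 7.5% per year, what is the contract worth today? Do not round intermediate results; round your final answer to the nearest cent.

PV of 3-year annuity: £2,320.00 × [1 − (1+0.075)^−3] / 0.075 = 6033.21972
Perpetuity value at year 3: £952.20 / 0.075 = 12696.00000
PV of perpetuity: 12696.00000 / (1+0.075)^3 = 10219.77939
Total PV = 6033.21972 + 10219.77939 = 16252.99911

£16253.00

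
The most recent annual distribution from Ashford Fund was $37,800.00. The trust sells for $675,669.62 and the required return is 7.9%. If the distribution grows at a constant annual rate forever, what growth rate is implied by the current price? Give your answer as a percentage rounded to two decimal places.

2.18%

P = D₀(1+g)/(r−g) ⇒ P(r−g) = D₀(1+g) ⇒ g(P+D₀) = P·r − D₀
g = (P·r − D₀)/(P + D₀) = ($675,669.62×0.079 − $37,800.00) / ($675,669.62 + $37,800.00) = 0.021834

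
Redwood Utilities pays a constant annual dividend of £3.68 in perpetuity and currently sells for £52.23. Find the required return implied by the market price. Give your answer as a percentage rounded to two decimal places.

7.05%

P = C/r ⇒ r = C/P = £3.68/£52.23 = 0.070458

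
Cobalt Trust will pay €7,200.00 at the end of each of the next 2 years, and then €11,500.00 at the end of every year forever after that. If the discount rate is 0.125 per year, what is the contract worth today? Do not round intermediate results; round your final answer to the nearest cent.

€84780.25

PV of 2-year annuity: €7,200.00 × [1 − (1+0.125)^−2] / 0.125 = 12088.88889
Perpetuity value at year 2: €11,500.00 / 0.125 = 92000.00000
PV of perpetuity: 92000.00000 / (1+0.125)^2 = 72691.35802
Total PV = 12088.88889 + 72691.35802 = 84780.24691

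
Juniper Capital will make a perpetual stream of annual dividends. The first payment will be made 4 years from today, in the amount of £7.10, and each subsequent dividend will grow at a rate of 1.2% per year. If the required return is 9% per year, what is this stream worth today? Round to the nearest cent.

Value at end of year 3: C₁ / (r − g) = £7.10 / (0.09 − 0.012) = £91.0256
Discount to today: PV = £91.0256 / (1 + 0.09)^3 = £91.0256 / 1.295029 = £70.29

£70.29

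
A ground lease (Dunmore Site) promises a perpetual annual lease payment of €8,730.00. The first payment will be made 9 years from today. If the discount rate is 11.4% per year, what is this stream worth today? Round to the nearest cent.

Value at end of year 8: C / r = €8,730.00 / 0.114 = €76,578.9474
Discount to today: PV = €76,578.9474 / (1 + 0.114)^8 = €76,578.9474 / 2.371819 = €32,287.01

€32287.01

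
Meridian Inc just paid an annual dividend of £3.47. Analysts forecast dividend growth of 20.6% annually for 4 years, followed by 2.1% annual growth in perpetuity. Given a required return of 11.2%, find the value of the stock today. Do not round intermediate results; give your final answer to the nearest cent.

£70.93

D_1 = 4.18482
D_2 = 5.04689
D_3 = 6.08655
D_4 = 7.34038
Terminal value at year 4: TV = D_4×(1+g_2)/(r−g_2) = 7.49453/0.091 = 82.35748
P_0 = D_1/(1+r)^1 + D_2/(1+r)^2 + D_3/(1+r)^3 + D_4/(1+r)^4 + TV/(1+r)^4
    = 3.76333 + 4.08145 + 4.42647 + 4.80064 + 53.86218 = 70.93406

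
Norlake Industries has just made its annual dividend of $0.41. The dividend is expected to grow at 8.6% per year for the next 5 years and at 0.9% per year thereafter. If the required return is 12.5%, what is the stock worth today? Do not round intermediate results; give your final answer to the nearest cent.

$4.84

D_1 = 0.44526
D_2 = 0.48355
D_3 = 0.52514
D_4 = 0.57030
D_5 = 0.61935
Terminal value at year 5: TV = D_5×(1+g_2)/(r−g_2) = 0.62492/0.116 = 5.38724
P_0 = D_1/(1+r)^1 + D_2/(1+r)^2 + D_3/(1+r)^3 + D_4/(1+r)^4 + D_5/(1+r)^5 + TV/(1+r)^5
    = 0.39579 + 0.38207 + 0.36882 + 0.35604 + 0.34369 + 2.98953 = 4.83594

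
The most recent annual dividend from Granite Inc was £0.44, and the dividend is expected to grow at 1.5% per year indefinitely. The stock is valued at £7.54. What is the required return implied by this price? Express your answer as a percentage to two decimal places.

7.42%

D₁ = £0.44 × 1.015 = £0.4466
P = D₁/(r − g) ⇒ r = D₁/P + g = £0.4466/£7.54 + 0.015 = 0.059231 + 0.015 = 0.074231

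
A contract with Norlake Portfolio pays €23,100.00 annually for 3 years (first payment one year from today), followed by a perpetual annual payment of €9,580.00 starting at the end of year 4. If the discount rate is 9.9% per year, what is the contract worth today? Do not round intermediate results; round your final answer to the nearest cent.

€130449.20

PV of 3-year annuity: €23,100.00 × [1 − (1+0.099)^−3] / 0.099 = 57547.56643
Perpetuity value at year 3: €9,580.00 / 0.099 = 96767.67677
PV of perpetuity: 96767.67677 / (1+0.099)^3 = 72901.62974
Total PV = 57547.56643 + 72901.62974 = 130449.19617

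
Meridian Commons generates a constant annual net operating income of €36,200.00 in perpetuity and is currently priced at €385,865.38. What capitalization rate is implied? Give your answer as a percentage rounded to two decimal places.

P = C/r ⇒ r = C/P = €36,200.00/€385,865.38 = 0.093815

9.38%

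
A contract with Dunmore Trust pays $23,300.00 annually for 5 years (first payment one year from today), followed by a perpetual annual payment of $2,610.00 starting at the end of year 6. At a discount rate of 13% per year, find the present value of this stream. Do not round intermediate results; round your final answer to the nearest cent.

PV of 5-year annuity: $23,300.00 × [1 − (1+0.13)^−5] / 0.13 = 81951.48839
Perpetuity value at year 5: $2,610.00 / 0.13 = 20076.92308
PV of perpetuity: 20076.92308 / (1+0.13)^5 = 10896.94948
Total PV = 81951.48839 + 10896.94948 = 92848.43788

$92848.44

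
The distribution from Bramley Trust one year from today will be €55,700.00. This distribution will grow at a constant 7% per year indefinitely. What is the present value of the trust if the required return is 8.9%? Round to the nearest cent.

€2931578.95

Growing perpetuity: P = D₁ / (r − g) = €55,700.0000 / (0.089 − 0.07) = €2,931,578.95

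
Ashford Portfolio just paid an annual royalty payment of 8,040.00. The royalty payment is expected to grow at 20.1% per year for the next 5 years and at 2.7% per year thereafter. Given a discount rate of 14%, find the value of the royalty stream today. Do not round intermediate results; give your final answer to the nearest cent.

141960.92

D_1 = 9656.04000
D_2 = 11596.90404
D_3 = 13927.88175
D_4 = 16727.38598
D_5 = 20089.59057
Terminal value at year 5: TV = D_5×(1+g_2)/(r−g_2) = 20632.00951/0.113 = 182584.15498
P_0 = D_1/(1+r)^1 + D_2/(1+r)^2 + D_3/(1+r)^3 + D_4/(1+r)^4 + D_5/(1+r)^5 + TV/(1+r)^5
    = 8470.21053 + 8923.44109 + 9400.92346 + 9903.95533 + 10433.90382 + 94828.48870 = 141960.92294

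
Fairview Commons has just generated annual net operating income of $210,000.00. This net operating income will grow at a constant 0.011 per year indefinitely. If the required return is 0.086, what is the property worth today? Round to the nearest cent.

$2830800.00

D₁ = D₀ × (1 + g) = $210,000.00 × 1.011 = $212,310.0000
Growing perpetuity: P = D₁ / (r − g) = $212,310.0000 / (0.086 − 0.011) = $2,830,800.00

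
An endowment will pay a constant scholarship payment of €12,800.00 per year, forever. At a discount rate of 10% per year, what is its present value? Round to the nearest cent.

€128000.00

Level perpetuity: PV = C / r = €12,800.00 / 0.1 = €128,000.00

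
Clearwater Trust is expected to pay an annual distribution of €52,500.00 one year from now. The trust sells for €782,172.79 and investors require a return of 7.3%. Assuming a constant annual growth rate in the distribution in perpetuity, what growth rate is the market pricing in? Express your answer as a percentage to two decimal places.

P = D₁/(r−g) ⇒ g = r − D₁/P = 0.073 − €52,500.00/€782,172.79 = 0.005879

0.59%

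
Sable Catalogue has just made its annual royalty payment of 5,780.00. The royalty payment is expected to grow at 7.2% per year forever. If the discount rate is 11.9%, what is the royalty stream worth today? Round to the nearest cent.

D₁ = D₀ × (1 + g) = 5,780.00 × 1.072 = 6,196.1600
Growing perpetuity: P = D₁ / (r − g) = 6,196.1600 / (0.119 − 0.072) = 131,833.19

131833.19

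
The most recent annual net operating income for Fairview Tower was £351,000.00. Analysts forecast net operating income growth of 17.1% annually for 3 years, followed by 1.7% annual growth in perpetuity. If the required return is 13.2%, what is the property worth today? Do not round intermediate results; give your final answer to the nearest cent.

D_1 = 411021.00000
D_2 = 481305.59100
D_3 = 563608.84706
Terminal value at year 3: TV = D_3×(1+g_2)/(r−g_2) = 573190.19746/0.115 = 4984262.58662
P_0 = D_1/(1+r)^1 + D_2/(1+r)^2 + D_3/(1+r)^3 + TV/(1+r)^3
    = 363092.75618 + 375602.13559 + 388542.49185 + 3436067.08014 = 4563304.46377

£4563304.46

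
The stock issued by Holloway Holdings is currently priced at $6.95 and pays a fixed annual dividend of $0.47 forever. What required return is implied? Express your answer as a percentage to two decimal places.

P = C/r ⇒ r = C/P = $0.47/$6.95 = 0.067626

6.76%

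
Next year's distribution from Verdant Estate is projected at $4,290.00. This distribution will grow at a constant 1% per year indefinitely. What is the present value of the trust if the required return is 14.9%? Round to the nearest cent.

$30863.31

Growing perpetuity: P = D₁ / (r − g) = $4,290.0000 / (0.149 − 0.01) = $30,863.31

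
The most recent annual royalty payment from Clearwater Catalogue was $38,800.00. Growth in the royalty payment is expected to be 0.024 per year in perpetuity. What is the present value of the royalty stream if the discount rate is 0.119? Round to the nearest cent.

$418223.16

D₁ = D₀ × (1 + g) = $38,800.00 × 1.024 = $39,731.2000
Growing perpetuity: P = D₁ / (r − g) = $39,731.2000 / (0.119 − 0.024) = $418,223.16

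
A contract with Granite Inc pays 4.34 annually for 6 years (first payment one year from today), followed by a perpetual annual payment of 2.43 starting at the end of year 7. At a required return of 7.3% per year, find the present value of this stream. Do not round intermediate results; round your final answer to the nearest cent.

42.31

PV of 6-year annuity: 4.34 × [1 − (1+0.073)^−6] / 0.073 = 20.49658
Perpetuity value at year 6: 2.43 / 0.073 = 33.28767
PV of perpetuity: 33.28767 / (1+0.073)^6 = 21.81148
Total PV = 20.49658 + 21.81148 = 42.30805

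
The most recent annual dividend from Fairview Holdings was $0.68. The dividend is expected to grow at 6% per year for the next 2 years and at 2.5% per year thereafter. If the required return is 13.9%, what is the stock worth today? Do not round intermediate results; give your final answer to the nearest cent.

D_1 = 0.72080
D_2 = 0.76405
Terminal value at year 2: TV = D_2×(1+g_2)/(r−g_2) = 0.78315/0.114 = 6.86973
P_0 = D_1/(1+r)^1 + D_2/(1+r)^2 + TV/(1+r)^2
    = 0.63284 + 0.58894 + 5.29532 = 6.51710

$6.52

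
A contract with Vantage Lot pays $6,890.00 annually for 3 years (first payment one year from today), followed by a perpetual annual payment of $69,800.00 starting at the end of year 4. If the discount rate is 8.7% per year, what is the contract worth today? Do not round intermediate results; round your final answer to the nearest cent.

PV of 3-year annuity: $6,890.00 × [1 − (1+0.087)^−3] / 0.087 = 17534.29250
Perpetuity value at year 3: $69,800.00 / 0.087 = 802298.85057
PV of perpetuity: 802298.85057 / (1+0.087)^3 = 624665.52449
Total PV = 17534.29250 + 624665.52449 = 642199.81700

$642199.82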